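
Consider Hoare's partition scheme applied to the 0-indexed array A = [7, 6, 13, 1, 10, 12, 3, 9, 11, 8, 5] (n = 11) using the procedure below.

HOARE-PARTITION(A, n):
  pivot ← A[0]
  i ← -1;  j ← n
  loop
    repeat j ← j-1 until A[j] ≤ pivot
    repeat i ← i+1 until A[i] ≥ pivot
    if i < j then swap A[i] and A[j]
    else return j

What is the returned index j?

pivot=7
j stops at 10 (5), i stops at 0 (7); swap ⇒ [5, 6, 13, 1, 10, 12, 3, 9, 11, 8, 7]
j stops at 6 (3), i stops at 2 (13); swap ⇒ [5, 6, 3, 1, 10, 12, 13, 9, 11, 8, 7]
j stops at 3, i stops at 4; i≥j ⇒ return 3. A=[5, 6, 3, 1, 10, 12, 13, 9, 11, 8, 7]

3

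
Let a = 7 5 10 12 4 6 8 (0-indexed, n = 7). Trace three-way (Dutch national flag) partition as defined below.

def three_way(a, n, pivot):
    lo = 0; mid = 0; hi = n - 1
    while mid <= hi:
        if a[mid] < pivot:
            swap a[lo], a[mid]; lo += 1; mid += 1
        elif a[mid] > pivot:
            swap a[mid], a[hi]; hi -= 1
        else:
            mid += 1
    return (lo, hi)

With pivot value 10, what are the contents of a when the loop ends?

lo=0 mid=0 hi=6
7<10: swap(0,0), lo=1 mid=1 ⇒ 7 5 10 12 4 6 8
5<10: swap(1,1), lo=2 mid=2 ⇒ 7 5 10 12 4 6 8
10=10: mid=3
12>10: swap(3,6), hi=5 ⇒ 7 5 10 8 4 6 12
8<10: swap(2,3), lo=3 mid=4 ⇒ 7 5 8 10 4 6 12
4<10: swap(3,4), lo=4 mid=5 ⇒ 7 5 8 4 10 6 12
6<10: swap(4,5), lo=5 mid=6 ⇒ 7 5 8 4 6 10 12
done. lo=5 hi=5; a=7 5 8 4 6 10 12

7 5 8 4 6 10 12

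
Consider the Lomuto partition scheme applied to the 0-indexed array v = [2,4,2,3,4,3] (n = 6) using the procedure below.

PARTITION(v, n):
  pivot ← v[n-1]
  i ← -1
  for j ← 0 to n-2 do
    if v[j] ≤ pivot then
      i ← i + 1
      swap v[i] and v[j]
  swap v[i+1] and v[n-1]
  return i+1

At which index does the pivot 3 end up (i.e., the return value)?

pivot = v[5] = 3; i = -1
j=0: v[0]=2 ≤ 3 → i=0, swap v[0],v[0] (no change) → [2,4,2,3,4,3]
j=1: v[1]=4 > 3 → no swap
j=2: v[2]=2 ≤ 3 → i=1, swap v[1],v[2] → [2,2,4,3,4,3]
j=3: v[3]=3 ≤ 3 → i=2, swap v[2],v[3] → [2,2,3,4,4,3]
j=4: v[4]=4 > 3 → no swap
final swap v[3],v[5] → [2,2,3,3,4,4]; return 3

3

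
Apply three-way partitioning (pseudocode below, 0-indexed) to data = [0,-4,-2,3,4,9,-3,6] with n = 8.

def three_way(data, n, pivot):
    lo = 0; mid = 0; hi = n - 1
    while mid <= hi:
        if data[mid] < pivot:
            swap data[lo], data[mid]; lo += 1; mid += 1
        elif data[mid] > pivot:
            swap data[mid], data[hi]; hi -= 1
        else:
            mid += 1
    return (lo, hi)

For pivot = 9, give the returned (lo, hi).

pivot = 9; lo=0, mid=0, hi=7
data[mid]=0<9: swap data[0],data[0]; lo=1,mid=1 → [0,-4,-2,3,4,9,-3,6]
data[mid]=-4<9: swap data[1],data[1]; lo=2,mid=2 → [0,-4,-2,3,4,9,-3,6]
data[mid]=-2<9: swap data[2],data[2]; lo=3,mid=3 → [0,-4,-2,3,4,9,-3,6]
data[mid]=3<9: swap data[3],data[3]; lo=4,mid=4 → [0,-4,-2,3,4,9,-3,6]
data[mid]=4<9: swap data[4],data[4]; lo=5,mid=5 → [0,-4,-2,3,4,9,-3,6]
data[mid]=9=9: mid=6
data[mid]=-3<9: swap data[5],data[6]; lo=6,mid=7 → [0,-4,-2,3,4,-3,9,6]
data[mid]=6<9: swap data[6],data[7]; lo=7,mid=8 → [0,-4,-2,3,4,-3,6,9]
end: lo=7, hi=7; data = [0,-4,-2,3,4,-3,6,9]

(7, 7)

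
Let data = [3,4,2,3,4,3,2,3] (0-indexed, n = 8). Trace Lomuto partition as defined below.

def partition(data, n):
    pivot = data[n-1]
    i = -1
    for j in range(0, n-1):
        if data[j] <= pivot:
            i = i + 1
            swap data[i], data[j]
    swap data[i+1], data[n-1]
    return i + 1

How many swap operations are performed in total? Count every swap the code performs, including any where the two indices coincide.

pivot = data[7] = 3; i = -1
j=0: data[0]=3 ≤ 3 → i=0, swap data[0],data[0] (no change) → [3,4,2,3,4,3,2,3]
j=1: data[1]=4 > 3 → no swap
j=2: data[2]=2 ≤ 3 → i=1, swap data[1],data[2] → [3,2,4,3,4,3,2,3]
j=3: data[3]=3 ≤ 3 → i=2, swap data[2],data[3] → [3,2,3,4,4,3,2,3]
j=4: data[4]=4 > 3 → no swap
j=5: data[5]=3 ≤ 3 → i=3, swap data[3],data[5] → [3,2,3,3,4,4,2,3]
j=6: data[6]=2 ≤ 3 → i=4, swap data[4],data[6] → [3,2,3,3,2,4,4,3]
final swap data[5],data[7] → [3,2,3,3,2,3,4,4]; return 5

6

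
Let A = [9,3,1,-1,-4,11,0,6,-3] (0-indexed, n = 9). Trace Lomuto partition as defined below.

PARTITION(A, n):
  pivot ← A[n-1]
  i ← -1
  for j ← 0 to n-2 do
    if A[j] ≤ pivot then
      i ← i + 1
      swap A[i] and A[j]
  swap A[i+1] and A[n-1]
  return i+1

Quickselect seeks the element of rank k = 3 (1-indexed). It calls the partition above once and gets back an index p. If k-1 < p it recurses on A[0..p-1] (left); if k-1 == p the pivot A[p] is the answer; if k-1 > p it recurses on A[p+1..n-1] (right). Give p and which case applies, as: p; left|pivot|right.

1; right

pivot=-3, i=-1
j=0: 9>-3, skip
j=1: 3>-3, skip
j=2: 1>-3, skip
j=3: -1>-3, skip
j=4: -4≤-3, i=0, swap(0,4) ⇒ [-4,3,1,-1,9,11,0,6,-3]
j=5: 11>-3, skip
j=6: 0>-3, skip
j=7: 6>-3, skip
swap(1,8) ⇒ [-4,-3,1,-1,9,11,0,6,3]; return 1
p = 1; k-1 = 2 > 1 ⇒ right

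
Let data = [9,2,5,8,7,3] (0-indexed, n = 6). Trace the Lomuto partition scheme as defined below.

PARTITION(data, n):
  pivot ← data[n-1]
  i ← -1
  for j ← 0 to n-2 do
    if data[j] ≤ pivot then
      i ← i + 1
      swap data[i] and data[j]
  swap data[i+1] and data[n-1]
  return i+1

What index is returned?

pivot=3, i=-1
j=0: 9>3, skip
j=1: 2≤3, i=0, swap(0,1) ⇒ [2,9,5,8,7,3]
j=2: 5>3, skip
j=3: 8>3, skip
j=4: 7>3, skip
swap(1,5) ⇒ [2,3,5,8,7,9]; return 1

1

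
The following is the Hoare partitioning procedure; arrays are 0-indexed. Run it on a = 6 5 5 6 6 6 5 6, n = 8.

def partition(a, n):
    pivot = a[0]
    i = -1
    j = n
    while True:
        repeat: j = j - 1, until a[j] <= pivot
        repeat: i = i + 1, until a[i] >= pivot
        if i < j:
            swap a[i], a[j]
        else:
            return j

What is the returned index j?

4

pivot = a[0] = 6; i = -1, j = 8
j→7 (a[7]=6≤6), i→0 (a[0]=6≥6); i<j, swap → 6 5 5 6 6 6 5 6
j→6 (a[6]=5≤6), i→3 (a[3]=6≥6); i<j, swap → 6 5 5 5 6 6 6 6
j→5 (a[5]=6≤6), i→4 (a[4]=6≥6); i<j, swap → 6 5 5 5 6 6 6 6
j→4, i→5; i≥j, return j=4. a = 6 5 5 5 6 6 6 6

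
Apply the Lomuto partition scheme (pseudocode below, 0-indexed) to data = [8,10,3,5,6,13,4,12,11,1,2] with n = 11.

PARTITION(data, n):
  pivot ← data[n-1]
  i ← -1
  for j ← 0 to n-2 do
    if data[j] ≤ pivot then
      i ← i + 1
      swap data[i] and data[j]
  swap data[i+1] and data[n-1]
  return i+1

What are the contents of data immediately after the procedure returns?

pivot=2, i=-1
j=0: 8>2, skip
j=1: 10>2, skip
j=2: 3>2, skip
j=3: 5>2, skip
j=4: 6>2, skip
j=5: 13>2, skip
j=6: 4>2, skip
j=7: 12>2, skip
j=8: 11>2, skip
j=9: 1≤2, i=0, swap(0,9) ⇒ [1,10,3,5,6,13,4,12,11,8,2]
swap(1,10) ⇒ [1,2,3,5,6,13,4,12,11,8,10]; return 1

[1,2,3,5,6,13,4,12,11,8,10]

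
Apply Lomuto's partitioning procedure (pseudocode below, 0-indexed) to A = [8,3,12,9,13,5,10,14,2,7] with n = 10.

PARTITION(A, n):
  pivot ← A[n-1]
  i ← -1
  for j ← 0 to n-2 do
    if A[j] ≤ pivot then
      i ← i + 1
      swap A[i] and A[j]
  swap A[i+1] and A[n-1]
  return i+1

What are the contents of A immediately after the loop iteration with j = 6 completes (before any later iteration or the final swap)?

pivot = A[9] = 7; i = -1
j=0: A[0]=8 > 7 → no swap
j=1: A[1]=3 ≤ 7 → i=0, swap A[0],A[1] → [3,8,12,9,13,5,10,14,2,7]
j=2: A[2]=12 > 7 → no swap
j=3: A[3]=9 > 7 → no swap
j=4: A[4]=13 > 7 → no swap
j=5: A[5]=5 ≤ 7 → i=1, swap A[1],A[5] → [3,5,12,9,13,8,10,14,2,7]
j=6: A[6]=10 > 7 → no swap
(after j=6) A = [3,5,12,9,13,8,10,14,2,7]

[3,5,12,9,13,8,10,14,2,7]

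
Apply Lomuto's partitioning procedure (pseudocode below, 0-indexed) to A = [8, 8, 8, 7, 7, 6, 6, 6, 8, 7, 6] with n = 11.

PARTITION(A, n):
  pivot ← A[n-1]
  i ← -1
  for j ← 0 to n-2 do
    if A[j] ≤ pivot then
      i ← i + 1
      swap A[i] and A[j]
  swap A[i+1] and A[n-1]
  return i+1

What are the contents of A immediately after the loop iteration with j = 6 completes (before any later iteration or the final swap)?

[6, 6, 8, 7, 7, 8, 8, 6, 8, 7, 6]

pivot = A[10] = 6; i = -1
j=0: A[0]=8 > 6 → no swap
j=1: A[1]=8 > 6 → no swap
j=2: A[2]=8 > 6 → no swap
j=3: A[3]=7 > 6 → no swap
j=4: A[4]=7 > 6 → no swap
j=5: A[5]=6 ≤ 6 → i=0, swap A[0],A[5] → [6, 8, 8, 7, 7, 8, 6, 6, 8, 7, 6]
j=6: A[6]=6 ≤ 6 → i=1, swap A[1],A[6] → [6, 6, 8, 7, 7, 8, 8, 6, 8, 7, 6]
(after j=6) A = [6, 6, 8, 7, 7, 8, 8, 6, 8, 7, 6]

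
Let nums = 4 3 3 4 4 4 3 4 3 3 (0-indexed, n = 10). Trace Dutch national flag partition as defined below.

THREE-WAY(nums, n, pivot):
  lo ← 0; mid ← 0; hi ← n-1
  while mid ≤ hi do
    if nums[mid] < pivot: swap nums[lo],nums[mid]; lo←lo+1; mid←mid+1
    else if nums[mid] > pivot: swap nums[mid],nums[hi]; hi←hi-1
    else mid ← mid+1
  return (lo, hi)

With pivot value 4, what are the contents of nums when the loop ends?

3 3 3 3 3 4 4 4 4 4

lo=0 mid=0 hi=9
4=4: mid=1
3<4: swap(0,1), lo=1 mid=2 ⇒ 3 4 3 4 4 4 3 4 3 3
3<4: swap(1,2), lo=2 mid=3 ⇒ 3 3 4 4 4 4 3 4 3 3
4=4: mid=4
4=4: mid=5
4=4: mid=6
3<4: swap(2,6), lo=3 mid=7 ⇒ 3 3 3 4 4 4 4 4 3 3
4=4: mid=8
3<4: swap(3,8), lo=4 mid=9 ⇒ 3 3 3 3 4 4 4 4 4 3
3<4: swap(4,9), lo=5 mid=10 ⇒ 3 3 3 3 3 4 4 4 4 4
done. lo=5 hi=9; nums=3 3 3 3 3 4 4 4 4 4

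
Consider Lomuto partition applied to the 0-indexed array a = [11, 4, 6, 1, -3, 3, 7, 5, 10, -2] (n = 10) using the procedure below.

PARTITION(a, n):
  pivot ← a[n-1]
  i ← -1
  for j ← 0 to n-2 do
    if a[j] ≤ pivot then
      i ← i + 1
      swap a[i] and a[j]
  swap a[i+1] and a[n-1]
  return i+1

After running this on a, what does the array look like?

pivot = a[9] = -2; i = -1
j=0: a[0]=11 > -2 → no swap
j=1: a[1]=4 > -2 → no swap
j=2: a[2]=6 > -2 → no swap
j=3: a[3]=1 > -2 → no swap
j=4: a[4]=-3 ≤ -2 → i=0, swap a[0],a[4] → [-3, 4, 6, 1, 11, 3, 7, 5, 10, -2]
j=5: a[5]=3 > -2 → no swap
j=6: a[6]=7 > -2 → no swap
j=7: a[7]=5 > -2 → no swap
j=8: a[8]=10 > -2 → no swap
final swap a[1],a[9] → [-3, -2, 6, 1, 11, 3, 7, 5, 10, 4]; return 1

[-3, -2, 6, 1, 11, 3, 7, 5, 10, 4]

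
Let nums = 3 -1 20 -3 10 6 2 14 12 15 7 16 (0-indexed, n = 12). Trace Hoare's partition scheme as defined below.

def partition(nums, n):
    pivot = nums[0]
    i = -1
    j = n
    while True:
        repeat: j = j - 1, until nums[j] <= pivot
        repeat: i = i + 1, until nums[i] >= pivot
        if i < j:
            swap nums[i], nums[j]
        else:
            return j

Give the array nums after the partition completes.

pivot=3
j stops at 6 (2), i stops at 0 (3); swap ⇒ 2 -1 20 -3 10 6 3 14 12 15 7 16
j stops at 3 (-3), i stops at 2 (20); swap ⇒ 2 -1 -3 20 10 6 3 14 12 15 7 16
j stops at 2, i stops at 3; i≥j ⇒ return 2. nums=2 -1 -3 20 10 6 3 14 12 15 7 16

2 -1 -3 20 10 6 3 14 12 15 7 16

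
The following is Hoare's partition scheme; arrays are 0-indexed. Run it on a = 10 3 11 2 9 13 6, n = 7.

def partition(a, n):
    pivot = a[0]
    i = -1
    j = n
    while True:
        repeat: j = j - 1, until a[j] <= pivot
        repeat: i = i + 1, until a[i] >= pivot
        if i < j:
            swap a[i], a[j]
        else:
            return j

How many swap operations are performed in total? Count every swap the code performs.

pivot = a[0] = 10; i = -1, j = 7
j→6 (a[6]=6≤10), i→0 (a[0]=10≥10); i<j, swap → 6 3 11 2 9 13 10
j→4 (a[4]=9≤10), i→2 (a[2]=11≥10); i<j, swap → 6 3 9 2 11 13 10
j→3, i→4; i≥j, return j=3. a = 6 3 9 2 11 13 10

2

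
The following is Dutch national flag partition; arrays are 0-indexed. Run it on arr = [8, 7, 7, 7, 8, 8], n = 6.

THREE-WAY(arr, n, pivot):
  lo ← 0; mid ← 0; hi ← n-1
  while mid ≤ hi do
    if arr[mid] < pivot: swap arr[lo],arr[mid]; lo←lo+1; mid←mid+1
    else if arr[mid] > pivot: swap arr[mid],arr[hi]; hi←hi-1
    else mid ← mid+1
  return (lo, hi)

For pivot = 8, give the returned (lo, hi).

(3, 5)

pivot = 8; lo=0, mid=0, hi=5
arr[mid]=8=8: mid=1
arr[mid]=7<8: swap arr[0],arr[1]; lo=1,mid=2 → [7, 8, 7, 7, 8, 8]
arr[mid]=7<8: swap arr[1],arr[2]; lo=2,mid=3 → [7, 7, 8, 7, 8, 8]
arr[mid]=7<8: swap arr[2],arr[3]; lo=3,mid=4 → [7, 7, 7, 8, 8, 8]
arr[mid]=8=8: mid=5
arr[mid]=8=8: mid=6
end: lo=3, hi=5; arr = [7, 7, 7, 8, 8, 8]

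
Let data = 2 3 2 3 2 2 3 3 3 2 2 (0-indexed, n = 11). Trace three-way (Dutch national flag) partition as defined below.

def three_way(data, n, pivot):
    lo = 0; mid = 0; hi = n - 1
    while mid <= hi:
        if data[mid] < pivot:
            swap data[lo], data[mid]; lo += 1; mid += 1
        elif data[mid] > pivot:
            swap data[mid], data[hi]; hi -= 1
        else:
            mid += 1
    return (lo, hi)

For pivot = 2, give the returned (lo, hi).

(0, 5)

lo=0 mid=0 hi=10
2=2: mid=1
3>2: swap(1,10), hi=9 ⇒ 2 2 2 3 2 2 3 3 3 2 3
2=2: mid=2
2=2: mid=3
3>2: swap(3,9), hi=8 ⇒ 2 2 2 2 2 2 3 3 3 3 3
2=2: mid=4
2=2: mid=5
2=2: mid=6
3>2: swap(6,8), hi=7 ⇒ 2 2 2 2 2 2 3 3 3 3 3
3>2: swap(6,7), hi=6 ⇒ 2 2 2 2 2 2 3 3 3 3 3
3>2: swap(6,6), hi=5 ⇒ 2 2 2 2 2 2 3 3 3 3 3
done. lo=0 hi=5; data=2 2 2 2 2 2 3 3 3 3 3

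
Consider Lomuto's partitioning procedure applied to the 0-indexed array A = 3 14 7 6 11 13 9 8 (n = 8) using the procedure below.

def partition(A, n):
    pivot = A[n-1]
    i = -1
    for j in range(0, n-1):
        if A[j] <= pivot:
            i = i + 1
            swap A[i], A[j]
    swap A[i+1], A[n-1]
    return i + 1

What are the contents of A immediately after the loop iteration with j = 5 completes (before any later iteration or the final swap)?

pivot=8, i=-1
j=0: 3≤8, i=0, swap(0,0) ⇒ 3 14 7 6 11 13 9 8
j=1: 14>8, skip
j=2: 7≤8, i=1, swap(1,2) ⇒ 3 7 14 6 11 13 9 8
j=3: 6≤8, i=2, swap(2,3) ⇒ 3 7 6 14 11 13 9 8
j=4: 11>8, skip
j=5: 13>8, skip
(after j=5) A = 3 7 6 14 11 13 9 8

3 7 6 14 11 13 9 8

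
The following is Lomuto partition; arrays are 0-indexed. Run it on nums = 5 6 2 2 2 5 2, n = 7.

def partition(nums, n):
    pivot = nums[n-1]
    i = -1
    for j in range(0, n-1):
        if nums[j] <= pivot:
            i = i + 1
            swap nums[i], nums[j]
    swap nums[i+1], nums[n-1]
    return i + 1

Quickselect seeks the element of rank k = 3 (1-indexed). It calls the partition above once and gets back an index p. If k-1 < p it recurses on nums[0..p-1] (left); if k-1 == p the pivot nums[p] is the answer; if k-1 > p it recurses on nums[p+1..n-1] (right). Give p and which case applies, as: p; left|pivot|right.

3; left

pivot=2, i=-1
j=0: 5>2, skip
j=1: 6>2, skip
j=2: 2≤2, i=0, swap(0,2) ⇒ 2 6 5 2 2 5 2
j=3: 2≤2, i=1, swap(1,3) ⇒ 2 2 5 6 2 5 2
j=4: 2≤2, i=2, swap(2,4) ⇒ 2 2 2 6 5 5 2
j=5: 5>2, skip
swap(3,6) ⇒ 2 2 2 2 5 5 6; return 3
p = 3; k-1 = 2 < 3 ⇒ left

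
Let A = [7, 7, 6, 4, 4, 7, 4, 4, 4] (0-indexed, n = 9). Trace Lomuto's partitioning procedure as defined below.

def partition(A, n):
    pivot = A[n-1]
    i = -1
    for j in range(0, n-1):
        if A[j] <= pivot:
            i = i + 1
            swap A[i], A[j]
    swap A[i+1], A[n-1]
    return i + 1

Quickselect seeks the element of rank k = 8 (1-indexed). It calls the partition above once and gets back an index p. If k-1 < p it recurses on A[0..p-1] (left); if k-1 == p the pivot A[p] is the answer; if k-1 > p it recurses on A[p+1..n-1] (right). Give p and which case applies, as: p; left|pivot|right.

pivot=4, i=-1
j=0: 7>4, skip
j=1: 7>4, skip
j=2: 6>4, skip
j=3: 4≤4, i=0, swap(0,3) ⇒ [4, 7, 6, 7, 4, 7, 4, 4, 4]
j=4: 4≤4, i=1, swap(1,4) ⇒ [4, 4, 6, 7, 7, 7, 4, 4, 4]
j=5: 7>4, skip
j=6: 4≤4, i=2, swap(2,6) ⇒ [4, 4, 4, 7, 7, 7, 6, 4, 4]
j=7: 4≤4, i=3, swap(3,7) ⇒ [4, 4, 4, 4, 7, 7, 6, 7, 4]
swap(4,8) ⇒ [4, 4, 4, 4, 4, 7, 6, 7, 7]; return 4
p = 4; k-1 = 7 > 4 ⇒ right

4; right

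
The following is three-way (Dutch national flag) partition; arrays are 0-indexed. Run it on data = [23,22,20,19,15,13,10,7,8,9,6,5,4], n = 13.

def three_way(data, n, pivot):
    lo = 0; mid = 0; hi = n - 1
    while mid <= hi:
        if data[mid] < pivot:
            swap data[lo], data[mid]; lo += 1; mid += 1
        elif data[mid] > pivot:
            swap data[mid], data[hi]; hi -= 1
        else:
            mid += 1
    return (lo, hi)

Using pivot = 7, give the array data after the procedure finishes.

lo=0 mid=0 hi=12
23>7: swap(0,12), hi=11 ⇒ [4,22,20,19,15,13,10,7,8,9,6,5,23]
4<7: swap(0,0), lo=1 mid=1 ⇒ [4,22,20,19,15,13,10,7,8,9,6,5,23]
22>7: swap(1,11), hi=10 ⇒ [4,5,20,19,15,13,10,7,8,9,6,22,23]
5<7: swap(1,1), lo=2 mid=2 ⇒ [4,5,20,19,15,13,10,7,8,9,6,22,23]
20>7: swap(2,10), hi=9 ⇒ [4,5,6,19,15,13,10,7,8,9,20,22,23]
6<7: swap(2,2), lo=3 mid=3 ⇒ [4,5,6,19,15,13,10,7,8,9,20,22,23]
19>7: swap(3,9), hi=8 ⇒ [4,5,6,9,15,13,10,7,8,19,20,22,23]
9>7: swap(3,8), hi=7 ⇒ [4,5,6,8,15,13,10,7,9,19,20,22,23]
8>7: swap(3,7), hi=6 ⇒ [4,5,6,7,15,13,10,8,9,19,20,22,23]
7=7: mid=4
15>7: swap(4,6), hi=5 ⇒ [4,5,6,7,10,13,15,8,9,19,20,22,23]
10>7: swap(4,5), hi=4 ⇒ [4,5,6,7,13,10,15,8,9,19,20,22,23]
13>7: swap(4,4), hi=3 ⇒ [4,5,6,7,13,10,15,8,9,19,20,22,23]
done. lo=3 hi=3; data=[4,5,6,7,13,10,15,8,9,19,20,22,23]

[4,5,6,7,13,10,15,8,9,19,20,22,23]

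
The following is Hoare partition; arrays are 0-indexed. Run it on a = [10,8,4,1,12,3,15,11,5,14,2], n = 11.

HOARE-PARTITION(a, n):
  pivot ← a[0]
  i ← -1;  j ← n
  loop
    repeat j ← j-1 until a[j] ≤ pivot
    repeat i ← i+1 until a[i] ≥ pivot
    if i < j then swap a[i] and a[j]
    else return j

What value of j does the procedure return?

pivot = a[0] = 10; i = -1, j = 11
j→10 (a[10]=2≤10), i→0 (a[0]=10≥10); i<j, swap → [2,8,4,1,12,3,15,11,5,14,10]
j→8 (a[8]=5≤10), i→4 (a[4]=12≥10); i<j, swap → [2,8,4,1,5,3,15,11,12,14,10]
j→5, i→6; i≥j, return j=5. a = [2,8,4,1,5,3,15,11,12,14,10]

5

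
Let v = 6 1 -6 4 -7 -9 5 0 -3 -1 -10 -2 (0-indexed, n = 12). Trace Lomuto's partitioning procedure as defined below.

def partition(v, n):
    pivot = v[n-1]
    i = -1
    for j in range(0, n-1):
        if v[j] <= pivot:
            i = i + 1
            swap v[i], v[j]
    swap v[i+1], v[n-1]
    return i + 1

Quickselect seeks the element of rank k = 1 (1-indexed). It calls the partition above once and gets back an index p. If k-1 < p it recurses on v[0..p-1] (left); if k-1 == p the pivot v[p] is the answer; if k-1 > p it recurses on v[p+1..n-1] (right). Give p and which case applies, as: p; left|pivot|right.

5; left

pivot=-2, i=-1
j=0: 6>-2, skip
j=1: 1>-2, skip
j=2: -6≤-2, i=0, swap(0,2) ⇒ -6 1 6 4 -7 -9 5 0 -3 -1 -10 -2
j=3: 4>-2, skip
j=4: -7≤-2, i=1, swap(1,4) ⇒ -6 -7 6 4 1 -9 5 0 -3 -1 -10 -2
j=5: -9≤-2, i=2, swap(2,5) ⇒ -6 -7 -9 4 1 6 5 0 -3 -1 -10 -2
j=6: 5>-2, skip
j=7: 0>-2, skip
j=8: -3≤-2, i=3, swap(3,8) ⇒ -6 -7 -9 -3 1 6 5 0 4 -1 -10 -2
j=9: -1>-2, skip
j=10: -10≤-2, i=4, swap(4,10) ⇒ -6 -7 -9 -3 -10 6 5 0 4 -1 1 -2
swap(5,11) ⇒ -6 -7 -9 -3 -10 -2 5 0 4 -1 1 6; return 5
p = 5; k-1 = 0 < 5 ⇒ left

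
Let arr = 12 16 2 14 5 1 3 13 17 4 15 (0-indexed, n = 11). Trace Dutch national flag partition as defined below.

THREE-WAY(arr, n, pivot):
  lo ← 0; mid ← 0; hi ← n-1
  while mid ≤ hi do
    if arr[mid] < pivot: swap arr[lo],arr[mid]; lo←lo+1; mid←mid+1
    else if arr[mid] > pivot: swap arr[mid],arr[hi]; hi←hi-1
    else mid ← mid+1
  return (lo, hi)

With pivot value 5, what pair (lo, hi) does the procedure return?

pivot = 5; lo=0, mid=0, hi=10
arr[mid]=12>5: swap arr[0],arr[10]; hi=9 → 15 16 2 14 5 1 3 13 17 4 12
arr[mid]=15>5: swap arr[0],arr[9]; hi=8 → 4 16 2 14 5 1 3 13 17 15 12
arr[mid]=4<5: swap arr[0],arr[0]; lo=1,mid=1 → 4 16 2 14 5 1 3 13 17 15 12
arr[mid]=16>5: swap arr[1],arr[8]; hi=7 → 4 17 2 14 5 1 3 13 16 15 12
arr[mid]=17>5: swap arr[1],arr[7]; hi=6 → 4 13 2 14 5 1 3 17 16 15 12
arr[mid]=13>5: swap arr[1],arr[6]; hi=5 → 4 3 2 14 5 1 13 17 16 15 12
arr[mid]=3<5: swap arr[1],arr[1]; lo=2,mid=2 → 4 3 2 14 5 1 13 17 16 15 12
arr[mid]=2<5: swap arr[2],arr[2]; lo=3,mid=3 → 4 3 2 14 5 1 13 17 16 15 12
arr[mid]=14>5: swap arr[3],arr[5]; hi=4 → 4 3 2 1 5 14 13 17 16 15 12
arr[mid]=1<5: swap arr[3],arr[3]; lo=4,mid=4 → 4 3 2 1 5 14 13 17 16 15 12
arr[mid]=5=5: mid=5
end: lo=4, hi=4; arr = 4 3 2 1 5 14 13 17 16 15 12

(4, 4)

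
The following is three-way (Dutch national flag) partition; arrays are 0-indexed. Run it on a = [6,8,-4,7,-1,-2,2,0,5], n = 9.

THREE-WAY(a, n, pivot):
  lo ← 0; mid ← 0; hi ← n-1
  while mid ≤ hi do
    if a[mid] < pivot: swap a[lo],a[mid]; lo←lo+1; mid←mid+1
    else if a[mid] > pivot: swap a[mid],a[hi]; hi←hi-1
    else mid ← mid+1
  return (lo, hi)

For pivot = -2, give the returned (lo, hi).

pivot = -2; lo=0, mid=0, hi=8
a[mid]=6>-2: swap a[0],a[8]; hi=7 → [5,8,-4,7,-1,-2,2,0,6]
a[mid]=5>-2: swap a[0],a[7]; hi=6 → [0,8,-4,7,-1,-2,2,5,6]
a[mid]=0>-2: swap a[0],a[6]; hi=5 → [2,8,-4,7,-1,-2,0,5,6]
a[mid]=2>-2: swap a[0],a[5]; hi=4 → [-2,8,-4,7,-1,2,0,5,6]
a[mid]=-2=-2: mid=1
a[mid]=8>-2: swap a[1],a[4]; hi=3 → [-2,-1,-4,7,8,2,0,5,6]
a[mid]=-1>-2: swap a[1],a[3]; hi=2 → [-2,7,-4,-1,8,2,0,5,6]
a[mid]=7>-2: swap a[1],a[2]; hi=1 → [-2,-4,7,-1,8,2,0,5,6]
a[mid]=-4<-2: swap a[0],a[1]; lo=1,mid=2 → [-4,-2,7,-1,8,2,0,5,6]
end: lo=1, hi=1; a = [-4,-2,7,-1,8,2,0,5,6]

(1, 1)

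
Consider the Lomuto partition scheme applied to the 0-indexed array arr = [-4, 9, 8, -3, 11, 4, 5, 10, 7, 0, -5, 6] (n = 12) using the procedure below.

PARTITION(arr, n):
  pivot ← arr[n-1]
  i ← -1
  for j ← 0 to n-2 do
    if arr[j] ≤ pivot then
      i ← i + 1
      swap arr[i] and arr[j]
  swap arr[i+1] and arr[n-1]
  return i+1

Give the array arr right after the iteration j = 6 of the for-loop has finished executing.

pivot=6, i=-1
j=0: -4≤6, i=0, swap(0,0) ⇒ [-4, 9, 8, -3, 11, 4, 5, 10, 7, 0, -5, 6]
j=1: 9>6, skip
j=2: 8>6, skip
j=3: -3≤6, i=1, swap(1,3) ⇒ [-4, -3, 8, 9, 11, 4, 5, 10, 7, 0, -5, 6]
j=4: 11>6, skip
j=5: 4≤6, i=2, swap(2,5) ⇒ [-4, -3, 4, 9, 11, 8, 5, 10, 7, 0, -5, 6]
j=6: 5≤6, i=3, swap(3,6) ⇒ [-4, -3, 4, 5, 11, 8, 9, 10, 7, 0, -5, 6]
(after j=6) arr = [-4, -3, 4, 5, 11, 8, 9, 10, 7, 0, -5, 6]

[-4, -3, 4, 5, 11, 8, 9, 10, 7, 0, -5, 6]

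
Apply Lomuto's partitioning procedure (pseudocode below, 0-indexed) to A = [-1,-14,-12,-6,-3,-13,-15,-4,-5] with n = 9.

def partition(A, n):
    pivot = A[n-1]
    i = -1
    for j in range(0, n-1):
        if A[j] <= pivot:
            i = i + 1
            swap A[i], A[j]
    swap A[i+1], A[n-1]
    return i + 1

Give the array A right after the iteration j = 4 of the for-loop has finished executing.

pivot = A[8] = -5; i = -1
j=0: A[0]=-1 > -5 → no swap
j=1: A[1]=-14 ≤ -5 → i=0, swap A[0],A[1] → [-14,-1,-12,-6,-3,-13,-15,-4,-5]
j=2: A[2]=-12 ≤ -5 → i=1, swap A[1],A[2] → [-14,-12,-1,-6,-3,-13,-15,-4,-5]
j=3: A[3]=-6 ≤ -5 → i=2, swap A[2],A[3] → [-14,-12,-6,-1,-3,-13,-15,-4,-5]
j=4: A[4]=-3 > -5 → no swap
(after j=4) A = [-14,-12,-6,-1,-3,-13,-15,-4,-5]

[-14,-12,-6,-1,-3,-13,-15,-4,-5]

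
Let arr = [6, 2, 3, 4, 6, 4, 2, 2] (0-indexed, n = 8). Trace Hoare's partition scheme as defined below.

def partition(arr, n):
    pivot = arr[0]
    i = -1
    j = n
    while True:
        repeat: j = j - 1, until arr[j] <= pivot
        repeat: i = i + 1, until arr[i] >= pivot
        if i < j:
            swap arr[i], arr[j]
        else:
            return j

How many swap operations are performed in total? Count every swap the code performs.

pivot=6
j stops at 7 (2), i stops at 0 (6); swap ⇒ [2, 2, 3, 4, 6, 4, 2, 6]
j stops at 6 (2), i stops at 4 (6); swap ⇒ [2, 2, 3, 4, 2, 4, 6, 6]
j stops at 5, i stops at 6; i≥j ⇒ return 5. arr=[2, 2, 3, 4, 2, 4, 6, 6]

2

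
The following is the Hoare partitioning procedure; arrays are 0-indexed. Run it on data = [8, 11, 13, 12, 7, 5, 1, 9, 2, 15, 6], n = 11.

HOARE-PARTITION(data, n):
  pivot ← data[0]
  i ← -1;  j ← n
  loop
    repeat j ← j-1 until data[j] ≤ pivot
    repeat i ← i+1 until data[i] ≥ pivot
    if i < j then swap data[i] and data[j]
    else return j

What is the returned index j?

4

pivot=8
j stops at 10 (6), i stops at 0 (8); swap ⇒ [6, 11, 13, 12, 7, 5, 1, 9, 2, 15, 8]
j stops at 8 (2), i stops at 1 (11); swap ⇒ [6, 2, 13, 12, 7, 5, 1, 9, 11, 15, 8]
j stops at 6 (1), i stops at 2 (13); swap ⇒ [6, 2, 1, 12, 7, 5, 13, 9, 11, 15, 8]
j stops at 5 (5), i stops at 3 (12); swap ⇒ [6, 2, 1, 5, 7, 12, 13, 9, 11, 15, 8]
j stops at 4, i stops at 5; i≥j ⇒ return 4. data=[6, 2, 1, 5, 7, 12, 13, 9, 11, 15, 8]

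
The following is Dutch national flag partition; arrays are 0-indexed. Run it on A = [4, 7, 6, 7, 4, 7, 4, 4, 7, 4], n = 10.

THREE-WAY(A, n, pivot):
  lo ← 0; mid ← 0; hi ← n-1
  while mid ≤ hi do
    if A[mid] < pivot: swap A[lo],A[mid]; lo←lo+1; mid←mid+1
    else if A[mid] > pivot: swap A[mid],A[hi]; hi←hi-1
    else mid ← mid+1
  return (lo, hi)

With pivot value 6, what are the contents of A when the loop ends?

pivot = 6; lo=0, mid=0, hi=9
A[mid]=4<6: swap A[0],A[0]; lo=1,mid=1 → [4, 7, 6, 7, 4, 7, 4, 4, 7, 4]
A[mid]=7>6: swap A[1],A[9]; hi=8 → [4, 4, 6, 7, 4, 7, 4, 4, 7, 7]
A[mid]=4<6: swap A[1],A[1]; lo=2,mid=2 → [4, 4, 6, 7, 4, 7, 4, 4, 7, 7]
A[mid]=6=6: mid=3
A[mid]=7>6: swap A[3],A[8]; hi=7 → [4, 4, 6, 7, 4, 7, 4, 4, 7, 7]
A[mid]=7>6: swap A[3],A[7]; hi=6 → [4, 4, 6, 4, 4, 7, 4, 7, 7, 7]
A[mid]=4<6: swap A[2],A[3]; lo=3,mid=4 → [4, 4, 4, 6, 4, 7, 4, 7, 7, 7]
A[mid]=4<6: swap A[3],A[4]; lo=4,mid=5 → [4, 4, 4, 4, 6, 7, 4, 7, 7, 7]
A[mid]=7>6: swap A[5],A[6]; hi=5 → [4, 4, 4, 4, 6, 4, 7, 7, 7, 7]
A[mid]=4<6: swap A[4],A[5]; lo=5,mid=6 → [4, 4, 4, 4, 4, 6, 7, 7, 7, 7]
end: lo=5, hi=5; A = [4, 4, 4, 4, 4, 6, 7, 7, 7, 7]

[4, 4, 4, 4, 4, 6, 7, 7, 7, 7]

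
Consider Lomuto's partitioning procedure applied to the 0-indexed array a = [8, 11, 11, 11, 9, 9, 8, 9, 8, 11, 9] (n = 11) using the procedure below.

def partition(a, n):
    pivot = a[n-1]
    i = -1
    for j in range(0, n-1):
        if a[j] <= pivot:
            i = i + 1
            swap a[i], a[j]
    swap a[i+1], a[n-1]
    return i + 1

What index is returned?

pivot = a[10] = 9; i = -1
j=0: a[0]=8 ≤ 9 → i=0, swap a[0],a[0] (no change) → [8, 11, 11, 11, 9, 9, 8, 9, 8, 11, 9]
j=1: a[1]=11 > 9 → no swap
j=2: a[2]=11 > 9 → no swap
j=3: a[3]=11 > 9 → no swap
j=4: a[4]=9 ≤ 9 → i=1, swap a[1],a[4] → [8, 9, 11, 11, 11, 9, 8, 9, 8, 11, 9]
j=5: a[5]=9 ≤ 9 → i=2, swap a[2],a[5] → [8, 9, 9, 11, 11, 11, 8, 9, 8, 11, 9]
j=6: a[6]=8 ≤ 9 → i=3, swap a[3],a[6] → [8, 9, 9, 8, 11, 11, 11, 9, 8, 11, 9]
j=7: a[7]=9 ≤ 9 → i=4, swap a[4],a[7] → [8, 9, 9, 8, 9, 11, 11, 11, 8, 11, 9]
j=8: a[8]=8 ≤ 9 → i=5, swap a[5],a[8] → [8, 9, 9, 8, 9, 8, 11, 11, 11, 11, 9]
j=9: a[9]=11 > 9 → no swap
final swap a[6],a[10] → [8, 9, 9, 8, 9, 8, 9, 11, 11, 11, 11]; return 6

6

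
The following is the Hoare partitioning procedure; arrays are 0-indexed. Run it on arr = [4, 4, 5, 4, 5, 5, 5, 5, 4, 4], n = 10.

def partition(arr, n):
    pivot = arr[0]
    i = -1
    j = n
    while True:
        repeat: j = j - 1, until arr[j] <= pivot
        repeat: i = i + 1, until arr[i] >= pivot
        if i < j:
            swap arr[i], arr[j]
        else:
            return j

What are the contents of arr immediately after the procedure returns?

pivot = arr[0] = 4; i = -1, j = 10
j→9 (arr[9]=4≤4), i→0 (arr[0]=4≥4); i<j, swap → [4, 4, 5, 4, 5, 5, 5, 5, 4, 4]
j→8 (arr[8]=4≤4), i→1 (arr[1]=4≥4); i<j, swap → [4, 4, 5, 4, 5, 5, 5, 5, 4, 4]
j→3 (arr[3]=4≤4), i→2 (arr[2]=5≥4); i<j, swap → [4, 4, 4, 5, 5, 5, 5, 5, 4, 4]
j→2, i→3; i≥j, return j=2. arr = [4, 4, 4, 5, 5, 5, 5, 5, 4, 4]

[4, 4, 4, 5, 5, 5, 5, 5, 4, 4]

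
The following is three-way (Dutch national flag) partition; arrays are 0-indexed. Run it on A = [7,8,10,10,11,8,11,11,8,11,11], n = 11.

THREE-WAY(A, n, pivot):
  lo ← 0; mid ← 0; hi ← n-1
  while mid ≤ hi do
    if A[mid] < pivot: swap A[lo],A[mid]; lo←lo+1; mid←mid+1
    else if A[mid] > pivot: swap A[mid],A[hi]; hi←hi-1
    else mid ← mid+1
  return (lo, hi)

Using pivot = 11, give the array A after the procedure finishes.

lo=0 mid=0 hi=10
7<11: swap(0,0), lo=1 mid=1 ⇒ [7,8,10,10,11,8,11,11,8,11,11]
8<11: swap(1,1), lo=2 mid=2 ⇒ [7,8,10,10,11,8,11,11,8,11,11]
10<11: swap(2,2), lo=3 mid=3 ⇒ [7,8,10,10,11,8,11,11,8,11,11]
10<11: swap(3,3), lo=4 mid=4 ⇒ [7,8,10,10,11,8,11,11,8,11,11]
11=11: mid=5
8<11: swap(4,5), lo=5 mid=6 ⇒ [7,8,10,10,8,11,11,11,8,11,11]
11=11: mid=7
11=11: mid=8
8<11: swap(5,8), lo=6 mid=9 ⇒ [7,8,10,10,8,8,11,11,11,11,11]
11=11: mid=10
11=11: mid=11
done. lo=6 hi=10; A=[7,8,10,10,8,8,11,11,11,11,11]

[7,8,10,10,8,8,11,11,11,11,11]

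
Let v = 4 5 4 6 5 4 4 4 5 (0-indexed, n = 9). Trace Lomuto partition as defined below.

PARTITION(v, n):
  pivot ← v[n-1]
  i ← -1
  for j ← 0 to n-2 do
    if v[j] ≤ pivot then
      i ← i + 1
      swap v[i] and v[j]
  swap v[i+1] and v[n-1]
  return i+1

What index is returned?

pivot=5, i=-1
j=0: 4≤5, i=0, swap(0,0) ⇒ 4 5 4 6 5 4 4 4 5
j=1: 5≤5, i=1, swap(1,1) ⇒ 4 5 4 6 5 4 4 4 5
j=2: 4≤5, i=2, swap(2,2) ⇒ 4 5 4 6 5 4 4 4 5
j=3: 6>5, skip
j=4: 5≤5, i=3, swap(3,4) ⇒ 4 5 4 5 6 4 4 4 5
j=5: 4≤5, i=4, swap(4,5) ⇒ 4 5 4 5 4 6 4 4 5
j=6: 4≤5, i=5, swap(5,6) ⇒ 4 5 4 5 4 4 6 4 5
j=7: 4≤5, i=6, swap(6,7) ⇒ 4 5 4 5 4 4 4 6 5
swap(7,8) ⇒ 4 5 4 5 4 4 4 5 6; return 7

7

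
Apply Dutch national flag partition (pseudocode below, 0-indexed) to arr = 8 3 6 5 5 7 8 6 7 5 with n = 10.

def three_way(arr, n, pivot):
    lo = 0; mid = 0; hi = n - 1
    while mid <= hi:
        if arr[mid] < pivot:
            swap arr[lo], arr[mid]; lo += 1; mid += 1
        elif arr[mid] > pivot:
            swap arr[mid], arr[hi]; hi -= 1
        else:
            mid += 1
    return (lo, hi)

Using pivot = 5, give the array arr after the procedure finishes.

3 5 5 5 7 8 6 7 6 8

lo=0 mid=0 hi=9
8>5: swap(0,9), hi=8 ⇒ 5 3 6 5 5 7 8 6 7 8
5=5: mid=1
3<5: swap(0,1), lo=1 mid=2 ⇒ 3 5 6 5 5 7 8 6 7 8
6>5: swap(2,8), hi=7 ⇒ 3 5 7 5 5 7 8 6 6 8
7>5: swap(2,7), hi=6 ⇒ 3 5 6 5 5 7 8 7 6 8
6>5: swap(2,6), hi=5 ⇒ 3 5 8 5 5 7 6 7 6 8
8>5: swap(2,5), hi=4 ⇒ 3 5 7 5 5 8 6 7 6 8
7>5: swap(2,4), hi=3 ⇒ 3 5 5 5 7 8 6 7 6 8
5=5: mid=3
5=5: mid=4
done. lo=1 hi=3; arr=3 5 5 5 7 8 6 7 6 8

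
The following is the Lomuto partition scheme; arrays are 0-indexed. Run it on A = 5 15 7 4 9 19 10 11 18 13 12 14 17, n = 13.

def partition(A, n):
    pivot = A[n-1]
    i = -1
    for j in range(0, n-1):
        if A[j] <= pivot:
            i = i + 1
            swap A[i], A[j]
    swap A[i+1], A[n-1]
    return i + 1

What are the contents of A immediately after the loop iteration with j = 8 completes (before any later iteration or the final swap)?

5 15 7 4 9 10 11 19 18 13 12 14 17

pivot = A[12] = 17; i = -1
j=0: A[0]=5 ≤ 17 → i=0, swap A[0],A[0] (no change) → 5 15 7 4 9 19 10 11 18 13 12 14 17
j=1: A[1]=15 ≤ 17 → i=1, swap A[1],A[1] (no change) → 5 15 7 4 9 19 10 11 18 13 12 14 17
j=2: A[2]=7 ≤ 17 → i=2, swap A[2],A[2] (no change) → 5 15 7 4 9 19 10 11 18 13 12 14 17
j=3: A[3]=4 ≤ 17 → i=3, swap A[3],A[3] (no change) → 5 15 7 4 9 19 10 11 18 13 12 14 17
j=4: A[4]=9 ≤ 17 → i=4, swap A[4],A[4] (no change) → 5 15 7 4 9 19 10 11 18 13 12 14 17
j=5: A[5]=19 > 17 → no swap
j=6: A[6]=10 ≤ 17 → i=5, swap A[5],A[6] → 5 15 7 4 9 10 19 11 18 13 12 14 17
j=7: A[7]=11 ≤ 17 → i=6, swap A[6],A[7] → 5 15 7 4 9 10 11 19 18 13 12 14 17
j=8: A[8]=18 > 17 → no swap
(after j=8) A = 5 15 7 4 9 10 11 19 18 13 12 14 17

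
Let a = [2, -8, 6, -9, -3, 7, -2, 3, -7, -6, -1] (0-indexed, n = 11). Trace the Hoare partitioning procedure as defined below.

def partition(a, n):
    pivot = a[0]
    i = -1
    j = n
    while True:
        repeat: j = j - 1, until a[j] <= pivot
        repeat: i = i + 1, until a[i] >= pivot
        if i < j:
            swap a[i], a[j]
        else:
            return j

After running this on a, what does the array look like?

pivot = a[0] = 2; i = -1, j = 11
j→10 (a[10]=-1≤2), i→0 (a[0]=2≥2); i<j, swap → [-1, -8, 6, -9, -3, 7, -2, 3, -7, -6, 2]
j→9 (a[9]=-6≤2), i→2 (a[2]=6≥2); i<j, swap → [-1, -8, -6, -9, -3, 7, -2, 3, -7, 6, 2]
j→8 (a[8]=-7≤2), i→5 (a[5]=7≥2); i<j, swap → [-1, -8, -6, -9, -3, -7, -2, 3, 7, 6, 2]
j→6, i→7; i≥j, return j=6. a = [-1, -8, -6, -9, -3, -7, -2, 3, 7, 6, 2]

[-1, -8, -6, -9, -3, -7, -2, 3, 7, 6, 2]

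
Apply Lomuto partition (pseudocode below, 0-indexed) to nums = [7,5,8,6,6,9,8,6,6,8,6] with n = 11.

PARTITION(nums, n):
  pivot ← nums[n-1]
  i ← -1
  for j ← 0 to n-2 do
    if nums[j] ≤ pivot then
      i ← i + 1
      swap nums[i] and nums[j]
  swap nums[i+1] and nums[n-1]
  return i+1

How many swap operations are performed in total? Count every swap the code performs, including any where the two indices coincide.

6

pivot = nums[10] = 6; i = -1
j=0: nums[0]=7 > 6 → no swap
j=1: nums[1]=5 ≤ 6 → i=0, swap nums[0],nums[1] → [5,7,8,6,6,9,8,6,6,8,6]
j=2: nums[2]=8 > 6 → no swap
j=3: nums[3]=6 ≤ 6 → i=1, swap nums[1],nums[3] → [5,6,8,7,6,9,8,6,6,8,6]
j=4: nums[4]=6 ≤ 6 → i=2, swap nums[2],nums[4] → [5,6,6,7,8,9,8,6,6,8,6]
j=5: nums[5]=9 > 6 → no swap
j=6: nums[6]=8 > 6 → no swap
j=7: nums[7]=6 ≤ 6 → i=3, swap nums[3],nums[7] → [5,6,6,6,8,9,8,7,6,8,6]
j=8: nums[8]=6 ≤ 6 → i=4, swap nums[4],nums[8] → [5,6,6,6,6,9,8,7,8,8,6]
j=9: nums[9]=8 > 6 → no swap
final swap nums[5],nums[10] → [5,6,6,6,6,6,8,7,8,8,9]; return 5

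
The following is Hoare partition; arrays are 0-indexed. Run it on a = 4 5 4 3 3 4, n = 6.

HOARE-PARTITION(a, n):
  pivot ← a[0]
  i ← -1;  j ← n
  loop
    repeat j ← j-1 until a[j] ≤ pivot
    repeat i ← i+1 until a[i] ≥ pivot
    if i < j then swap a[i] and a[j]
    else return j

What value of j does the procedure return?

pivot = a[0] = 4; i = -1, j = 6
j→5 (a[5]=4≤4), i→0 (a[0]=4≥4); i<j, swap → 4 5 4 3 3 4
j→4 (a[4]=3≤4), i→1 (a[1]=5≥4); i<j, swap → 4 3 4 3 5 4
j→3 (a[3]=3≤4), i→2 (a[2]=4≥4); i<j, swap → 4 3 3 4 5 4
j→2, i→3; i≥j, return j=2. a = 4 3 3 4 5 4

2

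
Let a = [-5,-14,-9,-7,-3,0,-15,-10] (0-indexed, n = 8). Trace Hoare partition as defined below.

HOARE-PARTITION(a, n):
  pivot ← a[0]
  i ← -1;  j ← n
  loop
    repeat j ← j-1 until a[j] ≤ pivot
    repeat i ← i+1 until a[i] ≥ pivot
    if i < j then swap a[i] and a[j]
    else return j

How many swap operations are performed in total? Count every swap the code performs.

pivot=-5
j stops at 7 (-10), i stops at 0 (-5); swap ⇒ [-10,-14,-9,-7,-3,0,-15,-5]
j stops at 6 (-15), i stops at 4 (-3); swap ⇒ [-10,-14,-9,-7,-15,0,-3,-5]
j stops at 4, i stops at 5; i≥j ⇒ return 4. a=[-10,-14,-9,-7,-15,0,-3,-5]

2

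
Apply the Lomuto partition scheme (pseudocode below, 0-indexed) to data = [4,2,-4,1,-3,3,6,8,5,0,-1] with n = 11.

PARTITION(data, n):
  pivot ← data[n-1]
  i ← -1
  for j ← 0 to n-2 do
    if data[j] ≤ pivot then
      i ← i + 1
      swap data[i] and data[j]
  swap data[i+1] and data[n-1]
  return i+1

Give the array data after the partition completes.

[-4,-3,-1,1,2,3,6,8,5,0,4]

pivot = data[10] = -1; i = -1
j=0: data[0]=4 > -1 → no swap
j=1: data[1]=2 > -1 → no swap
j=2: data[2]=-4 ≤ -1 → i=0, swap data[0],data[2] → [-4,2,4,1,-3,3,6,8,5,0,-1]
j=3: data[3]=1 > -1 → no swap
j=4: data[4]=-3 ≤ -1 → i=1, swap data[1],data[4] → [-4,-3,4,1,2,3,6,8,5,0,-1]
j=5: data[5]=3 > -1 → no swap
j=6: data[6]=6 > -1 → no swap
j=7: data[7]=8 > -1 → no swap
j=8: data[8]=5 > -1 → no swap
j=9: data[9]=0 > -1 → no swap
final swap data[2],data[10] → [-4,-3,-1,1,2,3,6,8,5,0,4]; return 2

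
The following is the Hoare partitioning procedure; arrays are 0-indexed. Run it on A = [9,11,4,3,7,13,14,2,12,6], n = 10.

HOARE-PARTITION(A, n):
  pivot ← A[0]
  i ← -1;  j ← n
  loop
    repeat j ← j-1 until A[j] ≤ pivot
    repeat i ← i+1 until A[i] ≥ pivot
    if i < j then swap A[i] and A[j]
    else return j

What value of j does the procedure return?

4

pivot=9
j stops at 9 (6), i stops at 0 (9); swap ⇒ [6,11,4,3,7,13,14,2,12,9]
j stops at 7 (2), i stops at 1 (11); swap ⇒ [6,2,4,3,7,13,14,11,12,9]
j stops at 4, i stops at 5; i≥j ⇒ return 4. A=[6,2,4,3,7,13,14,11,12,9]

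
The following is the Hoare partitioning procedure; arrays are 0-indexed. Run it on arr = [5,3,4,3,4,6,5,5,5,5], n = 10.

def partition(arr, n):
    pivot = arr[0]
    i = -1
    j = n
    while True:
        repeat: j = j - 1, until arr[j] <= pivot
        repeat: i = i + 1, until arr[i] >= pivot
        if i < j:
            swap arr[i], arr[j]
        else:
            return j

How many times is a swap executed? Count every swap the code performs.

pivot = arr[0] = 5; i = -1, j = 10
j→9 (arr[9]=5≤5), i→0 (arr[0]=5≥5); i<j, swap → [5,3,4,3,4,6,5,5,5,5]
j→8 (arr[8]=5≤5), i→5 (arr[5]=6≥5); i<j, swap → [5,3,4,3,4,5,5,5,6,5]
j→7 (arr[7]=5≤5), i→6 (arr[6]=5≥5); i<j, swap → [5,3,4,3,4,5,5,5,6,5]
j→6, i→7; i≥j, return j=6. arr = [5,3,4,3,4,5,5,5,6,5]

3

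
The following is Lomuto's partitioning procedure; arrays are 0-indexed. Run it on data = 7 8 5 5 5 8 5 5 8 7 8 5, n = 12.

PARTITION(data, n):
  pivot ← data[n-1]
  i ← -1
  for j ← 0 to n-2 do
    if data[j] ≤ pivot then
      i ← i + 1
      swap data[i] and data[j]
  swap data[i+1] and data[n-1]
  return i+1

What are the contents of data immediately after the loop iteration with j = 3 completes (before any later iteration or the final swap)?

5 5 7 8 5 8 5 5 8 7 8 5

pivot = data[11] = 5; i = -1
j=0: data[0]=7 > 5 → no swap
j=1: data[1]=8 > 5 → no swap
j=2: data[2]=5 ≤ 5 → i=0, swap data[0],data[2] → 5 8 7 5 5 8 5 5 8 7 8 5
j=3: data[3]=5 ≤ 5 → i=1, swap data[1],data[3] → 5 5 7 8 5 8 5 5 8 7 8 5
(after j=3) data = 5 5 7 8 5 8 5 5 8 7 8 5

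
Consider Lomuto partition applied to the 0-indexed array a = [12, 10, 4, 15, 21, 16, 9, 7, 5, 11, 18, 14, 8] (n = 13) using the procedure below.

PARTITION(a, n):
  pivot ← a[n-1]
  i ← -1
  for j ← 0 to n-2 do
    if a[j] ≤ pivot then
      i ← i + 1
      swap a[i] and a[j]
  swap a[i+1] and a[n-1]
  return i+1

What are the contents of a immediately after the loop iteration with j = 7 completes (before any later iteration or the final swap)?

[4, 7, 12, 15, 21, 16, 9, 10, 5, 11, 18, 14, 8]

pivot=8, i=-1
j=0: 12>8, skip
j=1: 10>8, skip
j=2: 4≤8, i=0, swap(0,2) ⇒ [4, 10, 12, 15, 21, 16, 9, 7, 5, 11, 18, 14, 8]
j=3: 15>8, skip
j=4: 21>8, skip
j=5: 16>8, skip
j=6: 9>8, skip
j=7: 7≤8, i=1, swap(1,7) ⇒ [4, 7, 12, 15, 21, 16, 9, 10, 5, 11, 18, 14, 8]
(after j=7) a = [4, 7, 12, 15, 21, 16, 9, 10, 5, 11, 18, 14, 8]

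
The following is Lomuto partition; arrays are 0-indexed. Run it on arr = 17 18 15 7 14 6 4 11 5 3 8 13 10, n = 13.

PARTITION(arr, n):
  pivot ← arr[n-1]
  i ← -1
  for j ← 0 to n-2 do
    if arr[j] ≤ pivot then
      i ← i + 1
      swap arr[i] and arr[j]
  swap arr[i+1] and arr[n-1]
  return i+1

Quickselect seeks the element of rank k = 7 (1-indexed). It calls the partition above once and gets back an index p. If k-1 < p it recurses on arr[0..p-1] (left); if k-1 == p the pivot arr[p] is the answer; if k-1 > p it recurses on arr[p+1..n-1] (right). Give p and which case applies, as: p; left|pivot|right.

pivot = arr[12] = 10; i = -1
j=0: arr[0]=17 > 10 → no swap
j=1: arr[1]=18 > 10 → no swap
j=2: arr[2]=15 > 10 → no swap
j=3: arr[3]=7 ≤ 10 → i=0, swap arr[0],arr[3] → 7 18 15 17 14 6 4 11 5 3 8 13 10
j=4: arr[4]=14 > 10 → no swap
j=5: arr[5]=6 ≤ 10 → i=1, swap arr[1],arr[5] → 7 6 15 17 14 18 4 11 5 3 8 13 10
j=6: arr[6]=4 ≤ 10 → i=2, swap arr[2],arr[6] → 7 6 4 17 14 18 15 11 5 3 8 13 10
j=7: arr[7]=11 > 10 → no swap
j=8: arr[8]=5 ≤ 10 → i=3, swap arr[3],arr[8] → 7 6 4 5 14 18 15 11 17 3 8 13 10
j=9: arr[9]=3 ≤ 10 → i=4, swap arr[4],arr[9] → 7 6 4 5 3 18 15 11 17 14 8 13 10
j=10: arr[10]=8 ≤ 10 → i=5, swap arr[5],arr[10] → 7 6 4 5 3 8 15 11 17 14 18 13 10
j=11: arr[11]=13 > 10 → no swap
final swap arr[6],arr[12] → 7 6 4 5 3 8 10 11 17 14 18 13 15; return 6
p = 6; k-1 = 6 == 6 ⇒ pivot

6; pivot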